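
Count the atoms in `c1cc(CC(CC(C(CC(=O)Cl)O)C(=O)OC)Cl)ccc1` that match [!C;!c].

6

Check the 21 heavy atoms by environment: 9× C → no; 6× c (aromatic) → no; 4× O → match; 2× Cl → match.
Summing the matching environments: 4 + 2 = 6 matching atoms.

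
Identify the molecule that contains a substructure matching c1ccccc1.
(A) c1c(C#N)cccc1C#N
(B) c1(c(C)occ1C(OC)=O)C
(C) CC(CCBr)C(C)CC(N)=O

c1ccccc1 describes six aromatic carbons in a ring (a benzene ring).
(A) contains the required atom environment, so the pattern matches.
(B) has a methyl group (-CH3) but no six-membered all-carbon aromatic ring is present.
(C) has a methyl group (-CH3) but no six-membered all-carbon aromatic ring is present.
So the answer is (A).

A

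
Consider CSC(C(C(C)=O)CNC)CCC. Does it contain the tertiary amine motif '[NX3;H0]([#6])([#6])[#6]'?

No

The pattern [NX3;H0]([#6])([#6])[#6] describes a trivalent nitrogen with no H, bonded to three carbons — a tertiary amine.
The closest candidate here is an N-methylamino group (-NHCH3), but the nitrogen still has one H (H1), not H0. No other fragment satisfies the full query, so there is no match.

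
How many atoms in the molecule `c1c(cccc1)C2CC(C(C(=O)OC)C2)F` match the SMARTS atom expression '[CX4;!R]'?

Check the 16 heavy atoms by environment: 5× C (X4, in 5-ring) → no; 6× c (aromatic, X3, in 6-ring) → no; 1× F (X1, acyclic) → no; 1× C (X3, acyclic) → no; 1× O (X1, acyclic) → no; 1× O (X2, acyclic) → no; 1× C (X4, acyclic) → match.
That gives 1 matching atom.

1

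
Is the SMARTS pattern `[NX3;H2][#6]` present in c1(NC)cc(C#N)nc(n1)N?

Yes

The pattern [NX3;H2][#6] describes a trivalent nitrogen with two H attached to carbon — a primary amine.
The molecule carries a primary amino group (-NH2), whose atoms satisfy every constraint of the query, so the pattern matches.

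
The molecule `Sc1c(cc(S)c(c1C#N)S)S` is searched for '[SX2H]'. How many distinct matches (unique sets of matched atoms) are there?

4

[SX2H] is the SMARTS for a thiol: an aliphatic sulfur with two connections, one being H.
The molecule carries 4 separate instances of a thiol (-SH) meeting every constraint; each maps to a distinct set of atoms, giving 4 matches.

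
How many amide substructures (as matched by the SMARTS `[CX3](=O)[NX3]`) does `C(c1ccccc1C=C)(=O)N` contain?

1

[CX3](=O)[NX3] is the SMARTS for an amide: a carbonyl carbon bonded to a trivalent nitrogen.
Exactly one fragment in the molecule meets all constraints, giving 1 match.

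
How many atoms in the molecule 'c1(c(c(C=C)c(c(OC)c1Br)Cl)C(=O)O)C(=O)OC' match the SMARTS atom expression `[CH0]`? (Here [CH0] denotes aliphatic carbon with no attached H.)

2

The query [CH0] means: aliphatic carbon with no attached hydrogen.
Check the 19 heavy atoms by environment: 6× c (aromatic, H0) → no; 4× O (H0) → no; 2× C (H3) → no; 1× Br (H0) → no; 1× Cl (H0) → no; 2× C (H0) → match; 1× O (H1) → no; 1× C (H1) → no; 1× C (H2) → no.
That gives 2 matching atoms.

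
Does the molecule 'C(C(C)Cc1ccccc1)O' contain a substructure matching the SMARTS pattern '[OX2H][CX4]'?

Yes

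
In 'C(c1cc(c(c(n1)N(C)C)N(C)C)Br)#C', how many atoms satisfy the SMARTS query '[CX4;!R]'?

4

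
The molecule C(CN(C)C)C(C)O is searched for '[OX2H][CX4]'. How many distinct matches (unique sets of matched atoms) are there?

1

[OX2H][CX4] is the SMARTS for an aliphatic alcohol: a hydroxyl oxygen bound to an sp3 (X4) carbon.
Exactly one fragment in the molecule meets all constraints, giving 1 match.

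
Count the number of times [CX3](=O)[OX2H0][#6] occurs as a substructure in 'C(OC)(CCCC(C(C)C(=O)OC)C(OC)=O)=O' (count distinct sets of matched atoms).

[CX3](=O)[OX2H0][#6] is the SMARTS for an ester: a carbonyl carbon bonded to an oxygen that is itself bonded to carbon (no H on that O).
The molecule carries 3 separate instances of a methyl-ester group (-C(=O)OCH3) meeting every constraint; each maps to a distinct set of atoms, giving 3 matches.

3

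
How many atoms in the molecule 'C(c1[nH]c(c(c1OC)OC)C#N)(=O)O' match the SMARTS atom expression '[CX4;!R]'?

2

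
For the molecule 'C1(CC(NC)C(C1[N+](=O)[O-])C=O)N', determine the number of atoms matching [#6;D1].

1

The query [#6;D1] means: carbon bonded to exactly one heavy atom.
Check the 13 heavy atoms by environment: 4× C (D3) → no; 2× C (D2) → no; 1× N (D2) → no; 1× C (D1) → match; 2× O (D1) → no; 1× N (D1) → no; 1× N (charge +1, D3) → no; 1× O (charge -1, D1) → no.
That gives 1 matching atom.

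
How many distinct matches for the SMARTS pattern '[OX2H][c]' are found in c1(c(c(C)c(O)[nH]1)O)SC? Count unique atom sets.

2

[OX2H][c] is the SMARTS for a phenol: a hydroxyl oxygen attached to an aromatic carbon.
The molecule carries 2 separate instances of a hydroxyl group (-OH) meeting every constraint; each maps to a distinct set of atoms, giving 2 matches.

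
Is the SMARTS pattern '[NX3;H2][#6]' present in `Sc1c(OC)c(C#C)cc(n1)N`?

The pattern [NX3;H2][#6] describes a trivalent nitrogen with two H attached to carbon — a primary amine.
The molecule carries a primary amino group (-NH2), whose atoms satisfy every constraint of the query, so the pattern matches.

Yes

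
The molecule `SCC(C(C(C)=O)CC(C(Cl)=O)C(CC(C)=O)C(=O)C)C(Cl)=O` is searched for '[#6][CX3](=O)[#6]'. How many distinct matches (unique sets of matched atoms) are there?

[#6][CX3](=O)[#6] is the SMARTS for a ketone: a carbonyl carbon (no H) flanked by two carbons.
The molecule carries 3 separate instances of an acetyl/ketone group (-C(=O)CH3) meeting every constraint; each maps to a distinct set of atoms, giving 3 matches.

3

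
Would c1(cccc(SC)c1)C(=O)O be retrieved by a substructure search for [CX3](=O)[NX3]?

No

The pattern [CX3](=O)[NX3] describes a carbonyl carbon bonded to a trivalent nitrogen — an amide.
The closest candidate here is a carboxylic acid group (-C(=O)OH), but the carbonyl is bonded to O, not to an NX3 nitrogen. No other fragment satisfies the full query, so there is no match.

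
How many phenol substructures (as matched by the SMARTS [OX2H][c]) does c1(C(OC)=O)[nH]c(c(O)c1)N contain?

1

[OX2H][c] is the SMARTS for a phenol: a hydroxyl oxygen attached to an aromatic carbon.
Exactly one fragment in the molecule meets all constraints, giving 1 match.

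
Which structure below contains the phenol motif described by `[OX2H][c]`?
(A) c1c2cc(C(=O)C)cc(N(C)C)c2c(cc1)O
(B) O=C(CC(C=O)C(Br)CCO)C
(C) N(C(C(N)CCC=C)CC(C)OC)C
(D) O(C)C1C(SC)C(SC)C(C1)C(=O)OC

A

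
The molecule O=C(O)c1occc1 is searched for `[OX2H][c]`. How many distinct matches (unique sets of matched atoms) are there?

0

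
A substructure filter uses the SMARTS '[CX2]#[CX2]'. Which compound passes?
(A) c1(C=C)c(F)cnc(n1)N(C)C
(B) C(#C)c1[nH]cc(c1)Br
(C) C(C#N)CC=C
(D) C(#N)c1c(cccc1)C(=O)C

B

[CX2]#[CX2] describes a carbon-carbon triple bond (an alkyne).
(A) has a vinyl group (-CH=CH2) but the C=C is a double bond; both carbons are CX3, not CX2.
(B) contains an ethynyl group (-C#CH), which satisfies every atom and bond constraint.
(C) has a nitrile (-C#N) but the triple bond is C#N, not C#C.
(D) has a nitrile (-C#N) but the triple bond is C#N, not C#C.
So the answer is (B).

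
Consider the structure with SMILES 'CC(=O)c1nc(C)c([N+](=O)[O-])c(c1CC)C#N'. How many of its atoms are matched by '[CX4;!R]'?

Check the 17 heavy atoms by environment: 1× n (aromatic, X2, in 6-ring) → no; 5× c (aromatic, X3, in 6-ring) → no; 4× C (X4, acyclic) → match; 1× C (X3, acyclic) → no; 2× O (X1, acyclic) → no; 1× N (charge +1, X3, acyclic) → no; 1× O (charge -1, X1, acyclic) → no; 1× C (X2, acyclic) → no; 1× N (X1, acyclic) → no.
That gives 4 matching atoms.

4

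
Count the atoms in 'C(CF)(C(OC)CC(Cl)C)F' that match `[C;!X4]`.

0

The query [C;!X4] means: aliphatic carbon that does not have four total connections.
Check the 11 heavy atoms by environment: 7× C (X4) → no; 2× F (X1) → no; 1× Cl (X1) → no; 1× O (X2) → no.
No environment satisfies the query, so 0 matching atoms.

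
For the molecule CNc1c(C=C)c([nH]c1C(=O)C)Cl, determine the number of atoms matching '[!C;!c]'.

Check the 13 heavy atoms by environment: 1× n (aromatic) → match; 4× c (aromatic) → no; 5× C → no; 1× O → match; 1× Cl → match; 1× N → match.
Summing the matching environments: 1 + 1 + 1 + 1 = 4 matching atoms.

4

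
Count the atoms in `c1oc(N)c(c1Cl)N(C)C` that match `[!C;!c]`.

The query [!C;!c] means: neither aliphatic nor aromatic carbon — same as [!#6].
Check the 10 heavy atoms by environment: 1× o (aromatic) → match; 4× c (aromatic) → no; 1× Cl → match; 2× N → match; 2× C → no.
Summing the matching environments: 1 + 1 + 2 = 4 matching atoms.

4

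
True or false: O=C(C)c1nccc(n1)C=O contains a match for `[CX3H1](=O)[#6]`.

True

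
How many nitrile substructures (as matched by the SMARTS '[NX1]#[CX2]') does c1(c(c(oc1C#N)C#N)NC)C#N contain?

3

[NX1]#[CX2] is the SMARTS for a nitrile: a nitrogen triple-bonded to a two-connected carbon.
The molecule carries 3 separate instances of a nitrile (-C#N) meeting every constraint; each maps to a distinct set of atoms, giving 3 matches.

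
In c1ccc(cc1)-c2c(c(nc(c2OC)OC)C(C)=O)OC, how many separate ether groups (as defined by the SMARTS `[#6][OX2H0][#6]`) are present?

3

[#6][OX2H0][#6] is the SMARTS for an ether: an aliphatic oxygen bridging two carbons with no H on the oxygen.
The molecule carries 3 separate instances of a methoxy ether (-OCH3) meeting every constraint; each maps to a distinct set of atoms, giving 3 matches.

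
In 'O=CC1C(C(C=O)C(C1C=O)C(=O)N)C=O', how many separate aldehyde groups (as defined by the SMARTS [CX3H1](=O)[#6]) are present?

4

[CX3H1](=O)[#6] is the SMARTS for an aldehyde: an sp2 carbon with one H, double-bonded to O and single-bonded to carbon.
The molecule carries 4 separate instances of an aldehyde (-CHO) meeting every constraint; each maps to a distinct set of atoms, giving 4 matches.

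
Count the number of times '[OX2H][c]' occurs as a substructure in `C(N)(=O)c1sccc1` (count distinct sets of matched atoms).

0

[OX2H][c] is the SMARTS for a phenol: a hydroxyl oxygen attached to an aromatic carbon.
No fragment in the molecule satisfies every constraint, giving 0 matches.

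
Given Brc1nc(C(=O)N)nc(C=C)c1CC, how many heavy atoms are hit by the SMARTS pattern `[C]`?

5

The query [C] means: uppercase C matches aliphatic (non-aromatic) carbon only.
Check the 14 heavy atoms by environment: 2× n (aromatic) → no; 4× c (aromatic) → no; 1× Br → no; 5× C → match; 1× O → no; 1× N → no.
That gives 5 matching atoms.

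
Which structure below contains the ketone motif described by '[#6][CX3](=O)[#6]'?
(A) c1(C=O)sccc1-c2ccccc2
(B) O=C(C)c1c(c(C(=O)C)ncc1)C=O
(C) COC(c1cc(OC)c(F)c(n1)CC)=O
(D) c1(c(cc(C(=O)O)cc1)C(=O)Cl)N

[#6][CX3](=O)[#6] describes a carbonyl carbon (no H) flanked by two carbons (a ketone).
(A) has an aldehyde (-CHO) but the carbonyl carbon has H1, so it is not flanked by two carbons.
(B) contains an acetyl/ketone group (-C(=O)CH3), which satisfies every atom and bond constraint.
(C) has a methyl-ester group (-C(=O)OCH3) but one neighbour of the carbonyl carbon is O, not C.
(D) has a carboxylic acid group (-C(=O)OH) but one neighbour of the carbonyl carbon is O, not C.
So the answer is (B).

B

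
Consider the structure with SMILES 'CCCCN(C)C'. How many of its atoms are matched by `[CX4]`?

6

The query [CX4] means: C with X4: aliphatic carbon with exactly 4 total connections (bonds + H).
Check the 7 heavy atoms by environment: 6× C (X4) → match; 1× N (X3) → no.
That gives 6 matching atoms.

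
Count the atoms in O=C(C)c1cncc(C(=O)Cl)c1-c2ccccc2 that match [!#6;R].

1

The query [!#6;R] means: non-carbon atom that is part of a ring.
Check the 18 heavy atoms by environment: 1× n (aromatic, in 6-ring) → match; 11× c (aromatic, in 6-ring) → no; 3× C (acyclic) → no; 2× O (acyclic) → no; 1× Cl (acyclic) → no.
That gives 1 matching atom.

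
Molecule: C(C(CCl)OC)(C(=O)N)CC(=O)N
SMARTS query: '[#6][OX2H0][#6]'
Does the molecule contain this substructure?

Yes

The pattern [#6][OX2H0][#6] describes an aliphatic oxygen bridging two carbons with no H on the oxygen — an ether.
The molecule carries a methoxy ether (-OCH3), whose atoms satisfy every constraint of the query, so the pattern matches.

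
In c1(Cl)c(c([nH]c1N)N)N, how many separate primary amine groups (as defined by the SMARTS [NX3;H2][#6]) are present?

[NX3;H2][#6] is the SMARTS for a primary amine: a trivalent nitrogen with two H attached to carbon.
The molecule carries 3 separate instances of a primary amino group (-NH2) meeting every constraint; each maps to a distinct set of atoms, giving 3 matches.

3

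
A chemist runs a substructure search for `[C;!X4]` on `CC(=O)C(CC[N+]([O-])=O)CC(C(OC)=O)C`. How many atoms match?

2

The query [C;!X4] means: aliphatic carbon that does not have four total connections.
Check the 16 heavy atoms by environment: 8× C (X4) → no; 2× C (X3) → match; 3× O (X1) → no; 1× O (X2) → no; 1× N (charge +1, X3) → no; 1× O (charge -1, X1) → no.
That gives 2 matching atoms.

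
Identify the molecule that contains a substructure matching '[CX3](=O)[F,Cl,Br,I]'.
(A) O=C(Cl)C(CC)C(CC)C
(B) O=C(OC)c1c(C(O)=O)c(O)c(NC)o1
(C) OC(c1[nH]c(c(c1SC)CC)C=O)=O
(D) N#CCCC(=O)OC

[CX3](=O)[F,Cl,Br,I] describes a carbonyl carbon bonded to a halogen (an acyl halide).
(A) contains an acyl chloride (-C(=O)Cl), which satisfies every atom and bond constraint.
(B) has a carboxylic acid group (-C(=O)OH) but the carbonyl is bonded to -OH, not to a halogen.
(C) has a carboxylic acid group (-C(=O)OH) but the carbonyl is bonded to -OH, not to a halogen.
(D) has a methyl-ester group (-C(=O)OCH3) but the carbonyl is bonded to -O-C, not to a halogen.
So the answer is (A).

A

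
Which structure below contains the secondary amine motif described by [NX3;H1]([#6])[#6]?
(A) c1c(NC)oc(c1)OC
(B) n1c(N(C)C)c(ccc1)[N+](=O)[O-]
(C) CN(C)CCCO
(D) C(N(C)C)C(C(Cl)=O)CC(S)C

[NX3;H1]([#6])[#6] describes a trivalent nitrogen with one H, bonded to two carbons (a secondary amine).
(A) contains an N-methylamino group (-NHCH3), which satisfies every atom and bond constraint.
(B) has a dimethylamino group (-N(CH3)2) but the nitrogen has H0, not H1.
(C) has a dimethylamino group (-N(CH3)2) but the nitrogen has H0, not H1.
(D) has a dimethylamino group (-N(CH3)2) but the nitrogen has H0, not H1.
So the answer is (A).

A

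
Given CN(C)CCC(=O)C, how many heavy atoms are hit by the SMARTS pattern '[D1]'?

4

Check the 8 heavy atoms by environment: 2× C (D2) → no; 1× C (D3) → no; 1× O (D1) → match; 3× C (D1) → match; 1× N (D3) → no.
Summing the matching environments: 1 + 3 = 4 matching atoms.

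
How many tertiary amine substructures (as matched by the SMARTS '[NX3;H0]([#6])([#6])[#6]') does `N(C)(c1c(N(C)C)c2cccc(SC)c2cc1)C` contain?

[NX3;H0]([#6])([#6])[#6] is the SMARTS for a tertiary amine: a trivalent nitrogen with no H, bonded to three carbons.
The molecule carries 2 separate instances of a dimethylamino group (-N(CH3)2) meeting every constraint; each maps to a distinct set of atoms, giving 2 matches.

2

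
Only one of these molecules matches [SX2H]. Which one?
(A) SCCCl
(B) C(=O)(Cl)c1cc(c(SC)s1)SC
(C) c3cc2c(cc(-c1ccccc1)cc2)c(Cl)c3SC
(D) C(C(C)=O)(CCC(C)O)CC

[SX2H] describes an aliphatic sulfur with two connections, one being H (a thiol).
(A) contains a thiol (-SH), which satisfies every atom and bond constraint.
(B) has a methylthio ether (-SCH3) but the sulfur has H0 (bonded to two carbons), not H1.
(C) has a methylthio ether (-SCH3) but the sulfur has H0 (bonded to two carbons), not H1.
(D) has a hydroxyl group (-OH) but it is an -OH, not an -SH.
So the answer is (A).

A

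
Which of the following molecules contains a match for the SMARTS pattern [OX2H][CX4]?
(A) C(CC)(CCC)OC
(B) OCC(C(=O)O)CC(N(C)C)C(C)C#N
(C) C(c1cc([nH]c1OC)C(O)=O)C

[OX2H][CX4] describes a hydroxyl oxygen bound to an sp3 (X4) carbon (an aliphatic alcohol).
(A) has a methoxy ether (-OCH3) but the oxygen has H0 (ether), not H1.
(B) contains a hydroxyl group (-OH), which satisfies every atom and bond constraint.
(C) has a carboxylic acid group (-C(=O)OH) but the -OH is on a CX3 carbonyl carbon, not a CX4 carbon.
So the answer is (B).

B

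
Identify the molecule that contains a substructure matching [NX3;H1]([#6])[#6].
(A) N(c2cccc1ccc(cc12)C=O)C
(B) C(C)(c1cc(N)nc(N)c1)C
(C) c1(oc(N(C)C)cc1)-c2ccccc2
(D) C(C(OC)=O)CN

[NX3;H1]([#6])[#6] describes a trivalent nitrogen with one H, bonded to two carbons (a secondary amine).
(A) contains an N-methylamino group (-NHCH3), which satisfies every atom and bond constraint.
(B) has a primary amino group (-NH2) but the nitrogen has H2 and only one carbon neighbour.
(C) has a dimethylamino group (-N(CH3)2) but the nitrogen has H0, not H1.
(D) has a primary amino group (-NH2) but the nitrogen has H2 and only one carbon neighbour.
So the answer is (A).

A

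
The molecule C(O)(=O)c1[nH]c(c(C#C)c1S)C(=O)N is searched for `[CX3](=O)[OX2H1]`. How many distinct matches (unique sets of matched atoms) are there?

[CX3](=O)[OX2H1] is the SMARTS for a carboxylic acid: an sp2 carbon double-bonded to O and single-bonded to an -OH oxygen.
Exactly one fragment in the molecule meets all constraints, giving 1 match.

1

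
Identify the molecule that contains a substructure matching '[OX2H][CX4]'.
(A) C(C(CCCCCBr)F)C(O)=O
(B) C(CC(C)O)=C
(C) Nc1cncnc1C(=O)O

B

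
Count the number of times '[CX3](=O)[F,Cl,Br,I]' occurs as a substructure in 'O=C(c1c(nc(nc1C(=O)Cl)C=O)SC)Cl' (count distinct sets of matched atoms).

2

[CX3](=O)[F,Cl,Br,I] is the SMARTS for an acyl halide: a carbonyl carbon bonded to a halogen.
The molecule carries 2 separate instances of an acyl chloride (-C(=O)Cl) meeting every constraint; each maps to a distinct set of atoms, giving 2 matches.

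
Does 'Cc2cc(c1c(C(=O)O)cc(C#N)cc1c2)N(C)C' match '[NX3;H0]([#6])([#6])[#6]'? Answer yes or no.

The pattern [NX3;H0]([#6])([#6])[#6] describes a trivalent nitrogen with no H, bonded to three carbons — a tertiary amine.
The molecule carries a dimethylamino group (-N(CH3)2), whose atoms satisfy every constraint of the query, so the pattern matches.

Yes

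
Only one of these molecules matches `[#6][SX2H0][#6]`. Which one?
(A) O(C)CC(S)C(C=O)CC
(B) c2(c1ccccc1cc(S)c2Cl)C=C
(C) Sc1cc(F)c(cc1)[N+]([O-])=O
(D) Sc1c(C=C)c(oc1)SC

D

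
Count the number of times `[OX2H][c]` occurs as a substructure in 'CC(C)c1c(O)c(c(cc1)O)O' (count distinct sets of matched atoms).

3

[OX2H][c] is the SMARTS for a phenol: a hydroxyl oxygen attached to an aromatic carbon.
The molecule carries 3 separate instances of a hydroxyl group (-OH) meeting every constraint; each maps to a distinct set of atoms, giving 3 matches.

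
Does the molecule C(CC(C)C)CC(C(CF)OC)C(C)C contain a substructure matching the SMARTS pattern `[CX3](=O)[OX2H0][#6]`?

The pattern [CX3](=O)[OX2H0][#6] describes a carbonyl carbon bonded to an oxygen that is itself bonded to carbon (no H on that O) — an ester.
The closest candidate here is a methoxy ether (-OCH3), but the ether oxygen is not adjacent to a C=O carbon. No other fragment satisfies the full query, so there is no match.

No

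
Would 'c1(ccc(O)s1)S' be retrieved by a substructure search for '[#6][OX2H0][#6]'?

The pattern [#6][OX2H0][#6] describes an aliphatic oxygen bridging two carbons with no H on the oxygen — an ether.
The closest candidate here is a hydroxyl group (-OH), but the oxygen has H1, not H0 bridging two carbons. No other fragment satisfies the full query, so there is no match.

No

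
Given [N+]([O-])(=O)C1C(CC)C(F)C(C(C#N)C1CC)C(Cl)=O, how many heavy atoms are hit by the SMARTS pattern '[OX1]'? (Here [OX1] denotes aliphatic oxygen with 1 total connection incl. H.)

Check the 19 heavy atoms by environment: 10× C (X4) → no; 1× N (charge +1, X3) → no; 1× O (charge -1, X1) → match; 2× O (X1) → match; 1× F (X1) → no; 1× C (X2) → no; 1× N (X1) → no; 1× C (X3) → no; 1× Cl (X1) → no.
Summing the matching environments: 1 + 2 = 3 matching atoms.

3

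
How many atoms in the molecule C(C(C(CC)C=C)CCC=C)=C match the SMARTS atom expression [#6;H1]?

5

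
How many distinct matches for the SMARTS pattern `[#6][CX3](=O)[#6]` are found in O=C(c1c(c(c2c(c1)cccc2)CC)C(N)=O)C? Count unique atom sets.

1

[#6][CX3](=O)[#6] is the SMARTS for a ketone: a carbonyl carbon (no H) flanked by two carbons.
Exactly one fragment in the molecule meets all constraints, giving 1 match.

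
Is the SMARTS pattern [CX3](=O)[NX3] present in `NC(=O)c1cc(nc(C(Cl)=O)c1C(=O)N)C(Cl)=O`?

The pattern [CX3](=O)[NX3] describes a carbonyl carbon bonded to a trivalent nitrogen — an amide.
The molecule carries a primary amide (-C(=O)NH2), whose atoms satisfy every constraint of the query, so the pattern matches.

Yes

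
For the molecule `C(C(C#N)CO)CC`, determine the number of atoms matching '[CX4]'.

The query [CX4] means: C with X4: aliphatic carbon with exactly 4 total connections (bonds + H).
Check the 8 heavy atoms by environment: 5× C (X4) → match; 1× O (X2) → no; 1× C (X2) → no; 1× N (X1) → no.
That gives 5 matching atoms.

5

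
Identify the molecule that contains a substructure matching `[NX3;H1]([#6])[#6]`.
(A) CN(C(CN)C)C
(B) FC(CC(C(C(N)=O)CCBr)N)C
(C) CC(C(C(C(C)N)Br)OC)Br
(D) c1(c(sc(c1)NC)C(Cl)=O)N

[NX3;H1]([#6])[#6] describes a trivalent nitrogen with one H, bonded to two carbons (a secondary amine).
(A) has a dimethylamino group (-N(CH3)2) but the nitrogen has H0, not H1.
(B) has a primary amide (-C(=O)NH2) but the -C(=O)NH2 nitrogen has H2, not H1.
(C) has a primary amino group (-NH2) but the nitrogen has H2 and only one carbon neighbour.
(D) contains an N-methylamino group (-NHCH3), which satisfies every atom and bond constraint.
So the answer is (D).

D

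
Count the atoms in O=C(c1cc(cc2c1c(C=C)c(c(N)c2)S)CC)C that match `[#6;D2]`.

5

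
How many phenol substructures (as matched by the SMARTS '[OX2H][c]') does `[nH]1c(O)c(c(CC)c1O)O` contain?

[OX2H][c] is the SMARTS for a phenol: a hydroxyl oxygen attached to an aromatic carbon.
The molecule carries 3 separate instances of a hydroxyl group (-OH) meeting every constraint; each maps to a distinct set of atoms, giving 3 matches.

3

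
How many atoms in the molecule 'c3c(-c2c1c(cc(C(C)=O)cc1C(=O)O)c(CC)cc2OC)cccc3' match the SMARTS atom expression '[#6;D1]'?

3

Check the 26 heavy atoms by environment: 8× c (aromatic, D3) → no; 8× c (aromatic, D2) → no; 1× O (D2) → no; 3× C (D1) → match; 1× C (D2) → no; 2× C (D3) → no; 3× O (D1) → no.
That gives 3 matching atoms.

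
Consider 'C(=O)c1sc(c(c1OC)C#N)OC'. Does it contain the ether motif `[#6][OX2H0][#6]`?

Yes

The pattern [#6][OX2H0][#6] describes an aliphatic oxygen bridging two carbons with no H on the oxygen — an ether.
The molecule carries a methoxy ether (-OCH3), whose atoms satisfy every constraint of the query, so the pattern matches.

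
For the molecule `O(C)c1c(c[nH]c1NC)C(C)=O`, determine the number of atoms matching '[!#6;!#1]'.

4

Check the 12 heavy atoms by environment: 1× n (aromatic) → match; 4× c (aromatic) → no; 4× C → no; 2× O → match; 1× N → match.
Summing the matching environments: 1 + 2 + 1 = 4 matching atoms.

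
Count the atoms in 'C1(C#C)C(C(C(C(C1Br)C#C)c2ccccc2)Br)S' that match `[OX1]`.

0

The query [OX1] means: aliphatic oxygen with one total connection — typically a carbonyl =O or an oxide.
Check the 19 heavy atoms by environment: 6× C (X4) → no; 6× c (aromatic, X3) → no; 2× Br (X1) → no; 4× C (X2) → no; 1× S (X2) → no.
No environment satisfies the query, so 0 matching atoms.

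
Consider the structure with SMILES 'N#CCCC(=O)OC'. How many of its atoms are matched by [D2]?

The query [D2] means: atom with exactly two heavy-atom neighbours.
Check the 8 heavy atoms by environment: 3× C (D2) → match; 1× C (D3) → no; 1× O (D1) → no; 1× O (D2) → match; 1× C (D1) → no; 1× N (D1) → no.
Summing the matching environments: 3 + 1 = 4 matching atoms.

4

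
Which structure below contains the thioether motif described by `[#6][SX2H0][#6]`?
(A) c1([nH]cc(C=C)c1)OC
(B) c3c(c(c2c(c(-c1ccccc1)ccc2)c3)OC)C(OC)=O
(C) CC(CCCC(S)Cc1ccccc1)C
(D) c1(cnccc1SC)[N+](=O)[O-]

[#6][SX2H0][#6] describes an aliphatic sulfur bridging two carbons with no H on the sulfur (a thioether).
(A) has a methoxy ether (-OCH3) but the bridging atom is O, not S.
(B) has a methoxy ether (-OCH3) but the bridging atom is O, not S.
(C) has a thiol (-SH) but the sulfur has H1, not H0 bridging two carbons.
(D) contains a methylthio ether (-SCH3), which satisfies every atom and bond constraint.
So the answer is (D).

D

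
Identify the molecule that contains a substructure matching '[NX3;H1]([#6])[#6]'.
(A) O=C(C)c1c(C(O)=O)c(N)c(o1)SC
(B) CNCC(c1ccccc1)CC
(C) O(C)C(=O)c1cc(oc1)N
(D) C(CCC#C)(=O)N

[NX3;H1]([#6])[#6] describes a trivalent nitrogen with one H, bonded to two carbons (a secondary amine).
(A) has a primary amino group (-NH2) but the nitrogen has H2 and only one carbon neighbour.
(B) contains an N-methylamino group (-NHCH3), which satisfies every atom and bond constraint.
(C) has a primary amino group (-NH2) but the nitrogen has H2 and only one carbon neighbour.
(D) has a primary amide (-C(=O)NH2) but the -C(=O)NH2 nitrogen has H2, not H1.
So the answer is (B).

B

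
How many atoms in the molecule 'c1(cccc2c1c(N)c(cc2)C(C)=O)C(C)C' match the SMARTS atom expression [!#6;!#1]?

2

The query [!#6;!#1] means: not carbon and not hydrogen — any heteroatom.
Check the 17 heavy atoms by environment: 10× c (aromatic) → no; 1× N → match; 5× C → no; 1× O → match.
Summing the matching environments: 1 + 1 = 2 matching atoms.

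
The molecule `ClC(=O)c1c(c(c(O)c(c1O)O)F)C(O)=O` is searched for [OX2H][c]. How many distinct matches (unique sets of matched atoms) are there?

3

[OX2H][c] is the SMARTS for a phenol: a hydroxyl oxygen attached to an aromatic carbon.
The molecule carries 3 separate instances of a hydroxyl group (-OH) meeting every constraint; each maps to a distinct set of atoms, giving 3 matches.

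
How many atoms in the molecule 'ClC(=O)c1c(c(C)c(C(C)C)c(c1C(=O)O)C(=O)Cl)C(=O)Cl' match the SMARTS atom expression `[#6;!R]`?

8

The query [#6;!R] means: carbon not in any ring.
Check the 22 heavy atoms by environment: 6× c (aromatic, in 6-ring) → no; 8× C (acyclic) → match; 5× O (acyclic) → no; 3× Cl (acyclic) → no.
That gives 8 matching atoms.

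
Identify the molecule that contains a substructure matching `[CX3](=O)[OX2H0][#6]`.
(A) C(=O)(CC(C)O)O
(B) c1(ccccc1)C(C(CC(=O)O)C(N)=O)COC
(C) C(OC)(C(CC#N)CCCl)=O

[CX3](=O)[OX2H0][#6] describes a carbonyl carbon bonded to an oxygen that is itself bonded to carbon (no H on that O) (an ester).
(A) has a carboxylic acid group (-C(=O)OH) but the singly-bonded O carries H (OX2H1, not H0).
(B) has a primary amide (-C(=O)NH2) but the carbonyl is bonded to N, not to an O-C linkage.
(C) contains a methyl-ester group (-C(=O)OCH3), which satisfies every atom and bond constraint.
So the answer is (C).

C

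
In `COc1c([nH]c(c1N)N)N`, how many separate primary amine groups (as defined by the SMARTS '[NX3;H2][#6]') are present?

[NX3;H2][#6] is the SMARTS for a primary amine: a trivalent nitrogen with two H attached to carbon.
The molecule carries 3 separate instances of a primary amino group (-NH2) meeting every constraint; each maps to a distinct set of atoms, giving 3 matches.

3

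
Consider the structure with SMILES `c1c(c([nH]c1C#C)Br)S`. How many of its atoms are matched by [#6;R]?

The query [#6;R] means: carbon that is part of a ring.
Check the 9 heavy atoms by environment: 1× n (aromatic, in 5-ring) → no; 4× c (aromatic, in 5-ring) → match; 2× C (acyclic) → no; 1× Br (acyclic) → no; 1× S (acyclic) → no.
That gives 4 matching atoms.

4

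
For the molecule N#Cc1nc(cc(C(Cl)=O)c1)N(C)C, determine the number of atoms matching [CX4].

2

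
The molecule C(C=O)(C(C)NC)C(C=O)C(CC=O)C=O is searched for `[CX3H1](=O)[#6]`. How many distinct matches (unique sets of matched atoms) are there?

[CX3H1](=O)[#6] is the SMARTS for an aldehyde: an sp2 carbon with one H, double-bonded to O and single-bonded to carbon.
The molecule carries 4 separate instances of an aldehyde (-CHO) meeting every constraint; each maps to a distinct set of atoms, giving 4 matches.

4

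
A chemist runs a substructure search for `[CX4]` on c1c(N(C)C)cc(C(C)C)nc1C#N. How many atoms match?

The query [CX4] means: C with X4: aliphatic carbon with exactly 4 total connections (bonds + H).
Check the 14 heavy atoms by environment: 1× n (aromatic, X2) → no; 5× c (aromatic, X3) → no; 1× N (X3) → no; 5× C (X4) → match; 1× C (X2) → no; 1× N (X1) → no.
That gives 5 matching atoms.

5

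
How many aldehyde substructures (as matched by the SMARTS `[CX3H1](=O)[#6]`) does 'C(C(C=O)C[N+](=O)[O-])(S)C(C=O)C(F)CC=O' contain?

[CX3H1](=O)[#6] is the SMARTS for an aldehyde: an sp2 carbon with one H, double-bonded to O and single-bonded to carbon.
The molecule carries 3 separate instances of an aldehyde (-CHO) meeting every constraint; each maps to a distinct set of atoms, giving 3 matches.

3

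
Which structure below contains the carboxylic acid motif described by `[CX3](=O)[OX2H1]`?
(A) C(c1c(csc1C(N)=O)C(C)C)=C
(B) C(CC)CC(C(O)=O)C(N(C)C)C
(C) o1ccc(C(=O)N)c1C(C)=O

B

[CX3](=O)[OX2H1] describes an sp2 carbon double-bonded to O and single-bonded to an -OH oxygen (a carboxylic acid).
(A) has a primary amide (-C(=O)NH2) but the carbonyl is bonded to N, not to an -OH oxygen.
(B) contains a carboxylic acid group (-C(=O)OH), which satisfies every atom and bond constraint.
(C) has a primary amide (-C(=O)NH2) but the carbonyl is bonded to N, not to an -OH oxygen.
So the answer is (B).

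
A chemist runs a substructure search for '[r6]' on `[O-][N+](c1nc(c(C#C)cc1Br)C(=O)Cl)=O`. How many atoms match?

6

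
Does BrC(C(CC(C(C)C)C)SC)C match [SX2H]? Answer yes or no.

No

The pattern [SX2H] describes an aliphatic sulfur with two connections, one being H — a thiol.
The closest candidate here is a methylthio ether (-SCH3), but the sulfur has H0 (bonded to two carbons), not H1. No other fragment satisfies the full query, so there is no match.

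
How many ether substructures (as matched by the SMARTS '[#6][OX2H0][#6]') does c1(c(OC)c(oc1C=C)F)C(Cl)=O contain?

[#6][OX2H0][#6] is the SMARTS for an ether: an aliphatic oxygen bridging two carbons with no H on the oxygen.
Exactly one fragment in the molecule meets all constraints, giving 1 match.

1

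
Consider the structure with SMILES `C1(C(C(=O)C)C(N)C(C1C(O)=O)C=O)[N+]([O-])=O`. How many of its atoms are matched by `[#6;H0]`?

2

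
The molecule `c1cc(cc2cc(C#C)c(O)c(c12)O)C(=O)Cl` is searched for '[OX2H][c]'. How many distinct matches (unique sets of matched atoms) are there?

2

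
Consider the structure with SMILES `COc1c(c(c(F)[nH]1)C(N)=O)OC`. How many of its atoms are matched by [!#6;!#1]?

6

The query [!#6;!#1] means: not carbon and not hydrogen — any heteroatom.
Check the 13 heavy atoms by environment: 1× n (aromatic) → match; 4× c (aromatic) → no; 3× O → match; 3× C → no; 1× F → match; 1× N → match.
Summing the matching environments: 1 + 3 + 1 + 1 = 6 matching atoms.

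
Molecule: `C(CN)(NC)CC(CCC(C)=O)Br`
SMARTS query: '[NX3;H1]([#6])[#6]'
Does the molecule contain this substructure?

The pattern [NX3;H1]([#6])[#6] describes a trivalent nitrogen with one H, bonded to two carbons — a secondary amine.
The molecule carries an N-methylamino group (-NHCH3), whose atoms satisfy every constraint of the query, so the pattern matches.

Yes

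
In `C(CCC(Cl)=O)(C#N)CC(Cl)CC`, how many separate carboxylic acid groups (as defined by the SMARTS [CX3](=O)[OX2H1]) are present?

0

[CX3](=O)[OX2H1] is the SMARTS for a carboxylic acid: an sp2 carbon double-bonded to O and single-bonded to an -OH oxygen.
The molecule has an acyl chloride (-C(=O)Cl), but the carbonyl is bonded to Cl, not to an -OH oxygen; nothing else fits, so there are 0 matches.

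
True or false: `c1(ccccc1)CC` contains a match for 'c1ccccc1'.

True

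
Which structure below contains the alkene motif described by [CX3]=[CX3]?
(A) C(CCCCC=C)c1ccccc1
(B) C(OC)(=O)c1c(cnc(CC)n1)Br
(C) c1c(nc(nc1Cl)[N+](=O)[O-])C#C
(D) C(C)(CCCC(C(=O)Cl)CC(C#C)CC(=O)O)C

[CX3]=[CX3] describes a non-aromatic C=C double bond between two sp2 carbons (an alkene).
(A) contains a vinyl group (-CH=CH2), which satisfies every atom and bond constraint.
(B) has an ethyl group (-CH2CH3) but its C-C bond is a single bond between CX4 carbons, not CX3=CX3.
(C) has an ethynyl group (-C#CH) but the C-C bond is a triple bond, not a double bond.
(D) has an ethynyl group (-C#CH) but the C-C bond is a triple bond, not a double bond.
So the answer is (A).

A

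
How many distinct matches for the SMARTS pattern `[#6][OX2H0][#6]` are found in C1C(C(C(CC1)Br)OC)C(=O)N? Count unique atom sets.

1

[#6][OX2H0][#6] is the SMARTS for an ether: an aliphatic oxygen bridging two carbons with no H on the oxygen.
Exactly one fragment in the molecule meets all constraints, giving 1 match.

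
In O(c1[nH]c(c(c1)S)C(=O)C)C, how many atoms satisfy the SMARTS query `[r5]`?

The query [r5] means: r5 matches atoms in a five-membered ring.
Check the 11 heavy atoms by environment: 1× n (aromatic, in 5-ring) → match; 4× c (aromatic, in 5-ring) → match; 3× C (acyclic) → no; 2× O (acyclic) → no; 1× S (acyclic) → no.
Summing the matching environments: 1 + 4 = 5 matching atoms.

5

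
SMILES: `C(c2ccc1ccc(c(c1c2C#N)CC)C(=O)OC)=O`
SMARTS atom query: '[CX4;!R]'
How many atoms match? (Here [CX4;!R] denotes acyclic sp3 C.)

The query [CX4;!R] means: aliphatic carbon with four total connections, not in a ring.
Check the 20 heavy atoms by environment: 10× c (aromatic, X3, in 6-ring) → no; 3× C (X4, acyclic) → match; 2× C (X3, acyclic) → no; 2× O (X1, acyclic) → no; 1× O (X2, acyclic) → no; 1× C (X2, acyclic) → no; 1× N (X1, acyclic) → no.
That gives 3 matching atoms.

3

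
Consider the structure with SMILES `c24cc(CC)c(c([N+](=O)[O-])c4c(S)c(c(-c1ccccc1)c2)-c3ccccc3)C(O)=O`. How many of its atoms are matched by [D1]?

6

The query [D1] means: atom with exactly one heavy-atom neighbour (degree 1).
Check the 31 heavy atoms by environment: 10× c (aromatic, D3) → no; 12× c (aromatic, D2) → no; 1× S (D1) → match; 1× C (D3) → no; 3× O (D1) → match; 1× C (D2) → no; 1× C (D1) → match; 1× N (charge +1, D3) → no; 1× O (charge -1, D1) → match.
Summing the matching environments: 1 + 3 + 1 + 1 = 6 matching atoms.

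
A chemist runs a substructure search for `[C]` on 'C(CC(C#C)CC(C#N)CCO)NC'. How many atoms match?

11

The query [C] means: uppercase C matches aliphatic (non-aromatic) carbon only.
Check the 14 heavy atoms by environment: 11× C → match; 2× N → no; 1× O → no.
That gives 11 matching atoms.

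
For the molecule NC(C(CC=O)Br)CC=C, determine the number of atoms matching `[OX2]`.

The query [OX2] means: aliphatic oxygen with two total connections — ether, hydroxyl, or ester single-bond O.
Check the 10 heavy atoms by environment: 4× C (X4) → no; 3× C (X3) → no; 1× O (X1) → no; 1× Br (X1) → no; 1× N (X3) → no.
No environment satisfies the query, so 0 matching atoms.

0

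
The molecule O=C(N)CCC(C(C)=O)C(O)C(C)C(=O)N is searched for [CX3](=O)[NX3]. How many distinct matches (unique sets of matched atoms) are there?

2

[CX3](=O)[NX3] is the SMARTS for an amide: a carbonyl carbon bonded to a trivalent nitrogen.
The molecule carries 2 separate instances of a primary amide (-C(=O)NH2) meeting every constraint; each maps to a distinct set of atoms, giving 2 matches.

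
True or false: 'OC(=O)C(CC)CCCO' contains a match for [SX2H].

False

The pattern [SX2H] describes an aliphatic sulfur with two connections, one being H — a thiol.
The closest candidate here is a hydroxyl group (-OH), but it is an -OH, not an -SH. No other fragment satisfies the full query, so there is no match.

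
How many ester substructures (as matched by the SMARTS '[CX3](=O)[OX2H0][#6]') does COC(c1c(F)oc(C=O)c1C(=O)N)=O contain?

1

[CX3](=O)[OX2H0][#6] is the SMARTS for an ester: a carbonyl carbon bonded to an oxygen that is itself bonded to carbon (no H on that O).
Exactly one fragment in the molecule meets all constraints, giving 1 match.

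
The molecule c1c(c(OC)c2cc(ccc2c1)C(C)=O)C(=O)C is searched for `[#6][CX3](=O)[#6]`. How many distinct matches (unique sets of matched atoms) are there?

2

[#6][CX3](=O)[#6] is the SMARTS for a ketone: a carbonyl carbon (no H) flanked by two carbons.
The molecule carries 2 separate instances of an acetyl/ketone group (-C(=O)CH3) meeting every constraint; each maps to a distinct set of atoms, giving 2 matches.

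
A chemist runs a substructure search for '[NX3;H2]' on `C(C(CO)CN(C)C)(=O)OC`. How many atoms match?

The query [NX3;H2] means: aliphatic N with 3 total connections, two of them H — an -NH2 nitrogen (amine or amide).
Check the 11 heavy atoms by environment: 2× C (H2, X4) → no; 1× C (H1, X4) → no; 1× O (H1, X2) → no; 1× N (H0, X3) → no; 3× C (H3, X4) → no; 1× C (H0, X3) → no; 1× O (H0, X1) → no; 1× O (H0, X2) → no.
No environment satisfies the query, so 0 matching atoms.

0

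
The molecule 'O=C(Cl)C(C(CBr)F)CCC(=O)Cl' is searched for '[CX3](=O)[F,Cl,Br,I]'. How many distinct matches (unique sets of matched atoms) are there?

[CX3](=O)[F,Cl,Br,I] is the SMARTS for an acyl halide: a carbonyl carbon bonded to a halogen.
The molecule carries 2 separate instances of an acyl chloride (-C(=O)Cl) meeting every constraint; each maps to a distinct set of atoms, giving 2 matches.

2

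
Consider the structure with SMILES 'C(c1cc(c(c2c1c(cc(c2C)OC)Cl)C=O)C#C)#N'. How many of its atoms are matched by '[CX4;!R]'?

2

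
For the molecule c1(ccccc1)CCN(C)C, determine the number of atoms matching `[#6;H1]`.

5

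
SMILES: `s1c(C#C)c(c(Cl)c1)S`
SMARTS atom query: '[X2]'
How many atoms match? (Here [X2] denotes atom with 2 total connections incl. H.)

Check the 9 heavy atoms by environment: 1× s (aromatic, X2) → match; 4× c (aromatic, X3) → no; 1× Cl (X1) → no; 2× C (X2) → match; 1× S (X2) → match.
Summing the matching environments: 1 + 2 + 1 = 4 matching atoms.

4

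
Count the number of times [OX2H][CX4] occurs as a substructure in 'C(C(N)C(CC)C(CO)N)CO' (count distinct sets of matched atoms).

2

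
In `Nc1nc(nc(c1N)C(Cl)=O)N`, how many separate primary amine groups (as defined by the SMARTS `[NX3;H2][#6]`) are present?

3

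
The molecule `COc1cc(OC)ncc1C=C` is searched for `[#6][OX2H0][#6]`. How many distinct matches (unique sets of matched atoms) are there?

2

[#6][OX2H0][#6] is the SMARTS for an ether: an aliphatic oxygen bridging two carbons with no H on the oxygen.
The molecule carries 2 separate instances of a methoxy ether (-OCH3) meeting every constraint; each maps to a distinct set of atoms, giving 2 matches.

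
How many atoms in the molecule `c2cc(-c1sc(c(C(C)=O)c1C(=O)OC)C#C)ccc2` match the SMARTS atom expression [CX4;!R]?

Check the 20 heavy atoms by environment: 1× s (aromatic, X2, in 5-ring) → no; 4× c (aromatic, X3, in 5-ring) → no; 2× C (X2, acyclic) → no; 2× C (X3, acyclic) → no; 2× O (X1, acyclic) → no; 1× O (X2, acyclic) → no; 2× C (X4, acyclic) → match; 6× c (aromatic, X3, in 6-ring) → no.
That gives 2 matching atoms.

2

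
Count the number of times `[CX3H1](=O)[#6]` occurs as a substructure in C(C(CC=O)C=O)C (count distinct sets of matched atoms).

[CX3H1](=O)[#6] is the SMARTS for an aldehyde: an sp2 carbon with one H, double-bonded to O and single-bonded to carbon.
The molecule carries 2 separate instances of an aldehyde (-CHO) meeting every constraint; each maps to a distinct set of atoms, giving 2 matches.

2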